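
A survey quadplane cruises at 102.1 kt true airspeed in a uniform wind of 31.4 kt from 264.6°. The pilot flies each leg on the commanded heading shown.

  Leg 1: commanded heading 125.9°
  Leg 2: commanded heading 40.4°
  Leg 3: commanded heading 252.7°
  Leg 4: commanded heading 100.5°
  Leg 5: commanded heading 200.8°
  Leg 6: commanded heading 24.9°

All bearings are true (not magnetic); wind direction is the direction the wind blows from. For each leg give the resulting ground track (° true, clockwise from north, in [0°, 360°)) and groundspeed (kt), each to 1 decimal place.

Leg 1: track=116.5°, groundspeed=127.4 kt
Leg 2: track=50.4°, groundspeed=126.5 kt
Leg 3: track=247.5°, groundspeed=71.7 kt
Leg 4: track=96.8°, groundspeed=132.6 kt
Leg 5: track=183.1°, groundspeed=92.6 kt
Leg 6: track=37.8°, groundspeed=121.0 kt

Leg 1: heading 125.9°; drift -9.4° → track 116.5°, groundspeed 127.4 kt
Leg 2: heading 40.4°; drift +10.0° → track 50.4°, groundspeed 126.5 kt
Leg 3: heading 252.7°; drift -5.2° → track 247.5°, groundspeed 71.7 kt
Leg 4: heading 100.5°; drift -3.7° → track 96.8°, groundspeed 132.6 kt
Leg 5: heading 200.8°; drift -17.7° → track 183.1°, groundspeed 92.6 kt
Leg 6: heading 24.9°; drift +12.9° → track 37.8°, groundspeed 121.0 kt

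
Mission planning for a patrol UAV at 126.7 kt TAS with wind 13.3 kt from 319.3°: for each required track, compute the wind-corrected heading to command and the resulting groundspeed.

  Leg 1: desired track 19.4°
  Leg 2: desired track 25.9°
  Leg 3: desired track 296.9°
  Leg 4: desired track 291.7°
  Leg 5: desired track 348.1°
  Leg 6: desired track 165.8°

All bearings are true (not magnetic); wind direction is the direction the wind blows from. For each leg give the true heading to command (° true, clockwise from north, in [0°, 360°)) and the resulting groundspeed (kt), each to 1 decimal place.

Leg 1: desired track 19.4°; wind correction -5.2° → command heading 14.2°, groundspeed 119.5 kt
Leg 2: desired track 25.9°; wind correction -5.5° → command heading 20.4°, groundspeed 120.8 kt
Leg 3: desired track 296.9°; wind correction +2.3° → command heading 299.2°, groundspeed 114.3 kt
Leg 4: desired track 291.7°; wind correction +2.8° → command heading 294.5°, groundspeed 114.8 kt
Leg 5: desired track 348.1°; wind correction -2.9° → command heading 345.2°, groundspeed 114.9 kt
Leg 6: desired track 165.8°; wind correction +2.7° → command heading 168.5°, groundspeed 138.5 kt

Leg 1: heading=14.2°, groundspeed=119.5 kt
Leg 2: heading=20.4°, groundspeed=120.8 kt
Leg 3: heading=299.2°, groundspeed=114.3 kt
Leg 4: heading=294.5°, groundspeed=114.8 kt
Leg 5: heading=345.2°, groundspeed=114.9 kt
Leg 6: heading=168.5°, groundspeed=138.5 kt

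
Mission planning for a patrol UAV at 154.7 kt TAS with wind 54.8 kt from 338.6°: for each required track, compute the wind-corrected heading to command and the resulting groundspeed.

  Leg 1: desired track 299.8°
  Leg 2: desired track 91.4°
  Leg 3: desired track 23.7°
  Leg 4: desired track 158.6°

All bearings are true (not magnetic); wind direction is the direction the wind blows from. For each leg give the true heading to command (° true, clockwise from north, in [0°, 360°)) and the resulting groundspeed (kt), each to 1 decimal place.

Leg 1: desired track 299.8°; wind correction +12.8° → command heading 312.6°, groundspeed 108.1 kt
Leg 2: desired track 91.4°; wind correction -19.1° → command heading 72.3°, groundspeed 167.5 kt
Leg 3: desired track 23.7°; wind correction -14.5° → command heading 9.2°, groundspeed 111.1 kt
Leg 4: desired track 158.6°; wind correction +0.0° → command heading 158.6°, groundspeed 209.5 kt

Leg 1: heading=312.6°, groundspeed=108.1 kt
Leg 2: heading=72.3°, groundspeed=167.5 kt
Leg 3: heading=9.2°, groundspeed=111.1 kt
Leg 4: heading=158.6°, groundspeed=209.5 kt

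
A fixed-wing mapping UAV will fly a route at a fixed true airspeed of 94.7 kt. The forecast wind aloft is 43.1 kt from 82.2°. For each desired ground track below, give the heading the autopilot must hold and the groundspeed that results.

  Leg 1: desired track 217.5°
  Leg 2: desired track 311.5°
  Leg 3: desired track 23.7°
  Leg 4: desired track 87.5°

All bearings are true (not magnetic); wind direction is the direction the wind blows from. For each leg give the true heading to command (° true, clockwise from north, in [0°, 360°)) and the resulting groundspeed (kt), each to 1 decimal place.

Leg 1: heading=198.8°, groundspeed=120.4 kt
Leg 2: heading=331.7°, groundspeed=117.0 kt
Leg 3: heading=46.5°, groundspeed=64.8 kt
Leg 4: heading=85.1°, groundspeed=51.7 kt

Leg 1: desired track 217.5°; wind correction -18.7° → command heading 198.8°, groundspeed 120.4 kt
Leg 2: desired track 311.5°; wind correction +20.2° → command heading 331.7°, groundspeed 117.0 kt
Leg 3: desired track 23.7°; wind correction +22.8° → command heading 46.5°, groundspeed 64.8 kt
Leg 4: desired track 87.5°; wind correction -2.4° → command heading 85.1°, groundspeed 51.7 kt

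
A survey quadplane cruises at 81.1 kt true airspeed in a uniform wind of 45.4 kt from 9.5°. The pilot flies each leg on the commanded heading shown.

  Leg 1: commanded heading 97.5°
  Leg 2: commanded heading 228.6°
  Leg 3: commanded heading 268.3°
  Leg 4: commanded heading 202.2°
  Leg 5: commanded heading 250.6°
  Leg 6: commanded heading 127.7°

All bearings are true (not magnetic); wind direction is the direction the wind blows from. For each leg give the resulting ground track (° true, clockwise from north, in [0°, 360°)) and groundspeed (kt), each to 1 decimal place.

Leg 1: heading 97.5°; drift +29.7° → track 127.2°, groundspeed 91.5 kt
Leg 2: heading 228.6°; drift -13.8° → track 214.8°, groundspeed 119.8 kt
Leg 3: heading 268.3°; drift -26.3° → track 242.0°, groundspeed 100.3 kt
Leg 4: heading 202.2°; drift -4.6° → track 197.6°, groundspeed 125.8 kt
Leg 5: heading 250.6°; drift -21.1° → track 229.5°, groundspeed 110.4 kt
Leg 6: heading 127.7°; drift +21.3° → track 149.0°, groundspeed 110.1 kt

Leg 1: track=127.2°, groundspeed=91.5 kt
Leg 2: track=214.8°, groundspeed=119.8 kt
Leg 3: track=242.0°, groundspeed=100.3 kt
Leg 4: track=197.6°, groundspeed=125.8 kt
Leg 5: track=229.5°, groundspeed=110.4 kt
Leg 6: track=149.0°, groundspeed=110.1 kt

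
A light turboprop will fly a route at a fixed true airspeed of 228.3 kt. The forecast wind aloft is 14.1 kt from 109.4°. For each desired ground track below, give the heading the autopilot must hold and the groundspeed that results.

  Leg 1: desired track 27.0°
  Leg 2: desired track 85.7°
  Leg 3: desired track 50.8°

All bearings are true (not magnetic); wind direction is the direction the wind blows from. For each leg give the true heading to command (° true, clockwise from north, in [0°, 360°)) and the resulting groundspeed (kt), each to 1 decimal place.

Leg 1: desired track 27.0°; wind correction +3.5° → command heading 30.5°, groundspeed 226.0 kt
Leg 2: desired track 85.7°; wind correction +1.4° → command heading 87.1°, groundspeed 215.3 kt
Leg 3: desired track 50.8°; wind correction +3.0° → command heading 53.8°, groundspeed 220.6 kt

Leg 1: heading=30.5°, groundspeed=226.0 kt
Leg 2: heading=87.1°, groundspeed=215.3 kt
Leg 3: heading=53.8°, groundspeed=220.6 kt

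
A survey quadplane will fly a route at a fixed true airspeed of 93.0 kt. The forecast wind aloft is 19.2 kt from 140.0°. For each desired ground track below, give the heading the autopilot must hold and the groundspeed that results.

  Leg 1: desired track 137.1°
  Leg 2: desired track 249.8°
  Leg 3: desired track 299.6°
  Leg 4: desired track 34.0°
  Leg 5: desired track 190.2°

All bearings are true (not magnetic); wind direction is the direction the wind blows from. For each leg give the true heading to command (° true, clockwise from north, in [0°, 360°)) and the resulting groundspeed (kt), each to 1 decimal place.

Leg 1: desired track 137.1°; wind correction +0.6° → command heading 137.7°, groundspeed 73.8 kt
Leg 2: desired track 249.8°; wind correction -11.2° → command heading 238.6°, groundspeed 97.7 kt
Leg 3: desired track 299.6°; wind correction -4.1° → command heading 295.5°, groundspeed 110.8 kt
Leg 4: desired track 34.0°; wind correction +11.4° → command heading 45.4°, groundspeed 96.4 kt
Leg 5: desired track 190.2°; wind correction -9.1° → command heading 181.1°, groundspeed 79.5 kt

Leg 1: heading=137.7°, groundspeed=73.8 kt
Leg 2: heading=238.6°, groundspeed=97.7 kt
Leg 3: heading=295.5°, groundspeed=110.8 kt
Leg 4: heading=45.4°, groundspeed=96.4 kt
Leg 5: heading=181.1°, groundspeed=79.5 kt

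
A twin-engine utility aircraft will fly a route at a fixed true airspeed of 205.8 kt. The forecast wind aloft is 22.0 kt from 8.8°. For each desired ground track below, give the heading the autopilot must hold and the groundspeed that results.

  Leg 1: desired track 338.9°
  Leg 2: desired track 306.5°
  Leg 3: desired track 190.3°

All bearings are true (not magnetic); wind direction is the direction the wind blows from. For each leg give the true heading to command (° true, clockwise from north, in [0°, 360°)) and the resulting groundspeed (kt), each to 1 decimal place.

Leg 1: desired track 338.9°; wind correction +3.1° → command heading 342.0°, groundspeed 186.4 kt
Leg 2: desired track 306.5°; wind correction +5.4° → command heading 311.9°, groundspeed 194.6 kt
Leg 3: desired track 190.3°; wind correction +0.2° → command heading 190.5°, groundspeed 227.8 kt

Leg 1: heading=342.0°, groundspeed=186.4 kt
Leg 2: heading=311.9°, groundspeed=194.6 kt
Leg 3: heading=190.5°, groundspeed=227.8 kt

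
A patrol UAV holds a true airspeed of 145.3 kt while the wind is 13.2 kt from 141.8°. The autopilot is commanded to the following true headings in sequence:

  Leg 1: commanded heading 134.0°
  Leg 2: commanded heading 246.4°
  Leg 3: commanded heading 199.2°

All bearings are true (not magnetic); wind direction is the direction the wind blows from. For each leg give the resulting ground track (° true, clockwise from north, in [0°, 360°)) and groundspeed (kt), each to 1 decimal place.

Leg 1: heading 134.0°; drift -0.8° → track 133.2°, groundspeed 132.2 kt
Leg 2: heading 246.4°; drift +4.9° → track 251.3°, groundspeed 149.2 kt
Leg 3: heading 199.2°; drift +4.6° → track 203.8°, groundspeed 138.6 kt

Leg 1: track=133.2°, groundspeed=132.2 kt
Leg 2: track=251.3°, groundspeed=149.2 kt
Leg 3: track=203.8°, groundspeed=138.6 kt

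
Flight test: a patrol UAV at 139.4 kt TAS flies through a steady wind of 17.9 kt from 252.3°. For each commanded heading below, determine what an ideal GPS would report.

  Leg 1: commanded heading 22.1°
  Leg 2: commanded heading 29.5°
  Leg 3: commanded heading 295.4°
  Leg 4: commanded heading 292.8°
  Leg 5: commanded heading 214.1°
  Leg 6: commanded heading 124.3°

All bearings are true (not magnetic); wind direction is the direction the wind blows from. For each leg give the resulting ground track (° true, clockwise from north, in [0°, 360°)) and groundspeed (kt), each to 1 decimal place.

Leg 1: heading 22.1°; drift +5.2° → track 27.3°, groundspeed 151.5 kt
Leg 2: heading 29.5°; drift +4.6° → track 34.1°, groundspeed 153.0 kt
Leg 3: heading 295.4°; drift +5.5° → track 300.9°, groundspeed 126.9 kt
Leg 4: heading 292.8°; drift +5.3° → track 298.1°, groundspeed 126.3 kt
Leg 5: heading 214.1°; drift -5.0° → track 209.1°, groundspeed 125.8 kt
Leg 6: heading 124.3°; drift -5.4° → track 118.9°, groundspeed 151.1 kt

Leg 1: track=27.3°, groundspeed=151.5 kt
Leg 2: track=34.1°, groundspeed=153.0 kt
Leg 3: track=300.9°, groundspeed=126.9 kt
Leg 4: track=298.1°, groundspeed=126.3 kt
Leg 5: track=209.1°, groundspeed=125.8 kt
Leg 6: track=118.9°, groundspeed=151.1 kt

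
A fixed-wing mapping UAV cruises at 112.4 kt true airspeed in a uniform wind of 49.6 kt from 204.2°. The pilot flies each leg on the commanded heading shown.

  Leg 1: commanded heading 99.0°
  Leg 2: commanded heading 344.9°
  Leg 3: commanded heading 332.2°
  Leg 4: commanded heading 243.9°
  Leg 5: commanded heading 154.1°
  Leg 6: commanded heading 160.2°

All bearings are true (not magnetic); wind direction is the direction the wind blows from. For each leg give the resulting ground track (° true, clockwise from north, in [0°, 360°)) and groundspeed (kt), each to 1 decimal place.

Leg 1: heading 99.0°; drift -20.9° → track 78.1°, groundspeed 134.2 kt
Leg 2: heading 344.9°; drift +11.8° → track 356.7°, groundspeed 154.0 kt
Leg 3: heading 332.2°; drift +15.3° → track 347.5°, groundspeed 148.2 kt
Leg 4: heading 243.9°; drift +23.1° → track 267.0°, groundspeed 80.7 kt
Leg 5: heading 154.1°; drift -25.3° → track 128.8°, groundspeed 89.1 kt
Leg 6: heading 160.2°; drift -24.2° → track 136.0°, groundspeed 84.1 kt

Leg 1: track=78.1°, groundspeed=134.2 kt
Leg 2: track=356.7°, groundspeed=154.0 kt
Leg 3: track=347.5°, groundspeed=148.2 kt
Leg 4: track=267.0°, groundspeed=80.7 kt
Leg 5: track=128.8°, groundspeed=89.1 kt
Leg 6: track=136.0°, groundspeed=84.1 kt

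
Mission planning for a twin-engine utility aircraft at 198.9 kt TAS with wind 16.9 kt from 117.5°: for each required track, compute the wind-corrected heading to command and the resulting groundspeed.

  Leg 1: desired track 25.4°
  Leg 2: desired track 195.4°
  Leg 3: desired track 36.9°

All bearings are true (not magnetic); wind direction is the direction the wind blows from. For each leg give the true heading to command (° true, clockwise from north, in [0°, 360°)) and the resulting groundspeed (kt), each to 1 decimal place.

Leg 1: desired track 25.4°; wind correction +4.9° → command heading 30.3°, groundspeed 198.8 kt
Leg 2: desired track 195.4°; wind correction -4.8° → command heading 190.6°, groundspeed 194.7 kt
Leg 3: desired track 36.9°; wind correction +4.8° → command heading 41.7°, groundspeed 195.4 kt

Leg 1: heading=30.3°, groundspeed=198.8 kt
Leg 2: heading=190.6°, groundspeed=194.7 kt
Leg 3: heading=41.7°, groundspeed=195.4 kt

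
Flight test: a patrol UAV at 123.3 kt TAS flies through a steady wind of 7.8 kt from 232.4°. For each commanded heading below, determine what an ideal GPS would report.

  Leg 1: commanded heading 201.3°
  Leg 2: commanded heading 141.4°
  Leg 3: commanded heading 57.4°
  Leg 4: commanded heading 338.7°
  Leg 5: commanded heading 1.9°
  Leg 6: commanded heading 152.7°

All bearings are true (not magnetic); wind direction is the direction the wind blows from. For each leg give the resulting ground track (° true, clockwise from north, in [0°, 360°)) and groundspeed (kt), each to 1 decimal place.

Leg 1: track=199.3°, groundspeed=116.7 kt
Leg 2: track=137.8°, groundspeed=123.7 kt
Leg 3: track=57.1°, groundspeed=131.1 kt
Leg 4: track=342.1°, groundspeed=125.7 kt
Leg 5: track=4.6°, groundspeed=128.4 kt
Leg 6: track=149.1°, groundspeed=122.1 kt

Leg 1: heading 201.3°; drift -2.0° → track 199.3°, groundspeed 116.7 kt
Leg 2: heading 141.4°; drift -3.6° → track 137.8°, groundspeed 123.7 kt
Leg 3: heading 57.4°; drift -0.3° → track 57.1°, groundspeed 131.1 kt
Leg 4: heading 338.7°; drift +3.4° → track 342.1°, groundspeed 125.7 kt
Leg 5: heading 1.9°; drift +2.7° → track 4.6°, groundspeed 128.4 kt
Leg 6: heading 152.7°; drift -3.6° → track 149.1°, groundspeed 122.1 kt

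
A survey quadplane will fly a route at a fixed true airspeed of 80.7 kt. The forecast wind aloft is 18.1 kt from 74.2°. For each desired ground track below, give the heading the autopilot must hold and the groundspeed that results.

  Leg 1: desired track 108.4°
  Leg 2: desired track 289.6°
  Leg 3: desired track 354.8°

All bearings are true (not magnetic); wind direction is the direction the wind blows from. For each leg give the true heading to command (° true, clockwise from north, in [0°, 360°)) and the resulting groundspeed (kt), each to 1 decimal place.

Leg 1: heading=101.2°, groundspeed=65.1 kt
Leg 2: heading=297.1°, groundspeed=94.8 kt
Leg 3: heading=7.5°, groundspeed=75.4 kt

Leg 1: desired track 108.4°; wind correction -7.2° → command heading 101.2°, groundspeed 65.1 kt
Leg 2: desired track 289.6°; wind correction +7.5° → command heading 297.1°, groundspeed 94.8 kt
Leg 3: desired track 354.8°; wind correction +12.7° → command heading 7.5°, groundspeed 75.4 kt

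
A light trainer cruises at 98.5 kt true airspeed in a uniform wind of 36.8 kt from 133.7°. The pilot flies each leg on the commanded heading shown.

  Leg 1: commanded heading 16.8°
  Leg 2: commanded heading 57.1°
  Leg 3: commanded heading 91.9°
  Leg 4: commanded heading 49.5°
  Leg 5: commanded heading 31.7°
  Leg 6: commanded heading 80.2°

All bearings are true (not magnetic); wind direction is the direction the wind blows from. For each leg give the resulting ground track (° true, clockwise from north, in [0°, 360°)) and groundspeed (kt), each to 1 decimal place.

Leg 1: track=0.9°, groundspeed=119.7 kt
Leg 2: track=35.4°, groundspeed=96.8 kt
Leg 3: track=72.9°, groundspeed=75.2 kt
Leg 4: track=28.4°, groundspeed=101.6 kt
Leg 5: track=13.0°, groundspeed=112.1 kt
Leg 6: track=59.1°, groundspeed=82.1 kt

Leg 1: heading 16.8°; drift -15.9° → track 0.9°, groundspeed 119.7 kt
Leg 2: heading 57.1°; drift -21.7° → track 35.4°, groundspeed 96.8 kt
Leg 3: heading 91.9°; drift -19.0° → track 72.9°, groundspeed 75.2 kt
Leg 4: heading 49.5°; drift -21.1° → track 28.4°, groundspeed 101.6 kt
Leg 5: heading 31.7°; drift -18.7° → track 13.0°, groundspeed 112.1 kt
Leg 6: heading 80.2°; drift -21.1° → track 59.1°, groundspeed 82.1 kt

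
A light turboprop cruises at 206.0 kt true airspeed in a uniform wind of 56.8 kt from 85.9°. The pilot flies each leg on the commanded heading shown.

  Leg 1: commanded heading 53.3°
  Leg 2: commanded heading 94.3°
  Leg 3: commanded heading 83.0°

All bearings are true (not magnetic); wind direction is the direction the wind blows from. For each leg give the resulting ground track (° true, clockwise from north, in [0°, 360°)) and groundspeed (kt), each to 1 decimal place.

Leg 1: track=42.3°, groundspeed=161.1 kt
Leg 2: track=97.5°, groundspeed=150.0 kt
Leg 3: track=81.9°, groundspeed=149.3 kt

Leg 1: heading 53.3°; drift -11.0° → track 42.3°, groundspeed 161.1 kt
Leg 2: heading 94.3°; drift +3.2° → track 97.5°, groundspeed 150.0 kt
Leg 3: heading 83.0°; drift -1.1° → track 81.9°, groundspeed 149.3 kt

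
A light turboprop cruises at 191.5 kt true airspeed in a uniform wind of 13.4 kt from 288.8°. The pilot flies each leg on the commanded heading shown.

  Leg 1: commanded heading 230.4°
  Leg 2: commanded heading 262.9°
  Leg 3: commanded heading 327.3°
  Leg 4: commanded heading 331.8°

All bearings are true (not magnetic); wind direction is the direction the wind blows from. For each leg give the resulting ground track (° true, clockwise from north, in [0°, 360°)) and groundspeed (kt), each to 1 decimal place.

Leg 1: track=226.9°, groundspeed=184.8 kt
Leg 2: track=261.0°, groundspeed=179.5 kt
Leg 3: track=329.9°, groundspeed=181.2 kt
Leg 4: track=334.7°, groundspeed=181.9 kt

Leg 1: heading 230.4°; drift -3.5° → track 226.9°, groundspeed 184.8 kt
Leg 2: heading 262.9°; drift -1.9° → track 261.0°, groundspeed 179.5 kt
Leg 3: heading 327.3°; drift +2.6° → track 329.9°, groundspeed 181.2 kt
Leg 4: heading 331.8°; drift +2.9° → track 334.7°, groundspeed 181.9 kt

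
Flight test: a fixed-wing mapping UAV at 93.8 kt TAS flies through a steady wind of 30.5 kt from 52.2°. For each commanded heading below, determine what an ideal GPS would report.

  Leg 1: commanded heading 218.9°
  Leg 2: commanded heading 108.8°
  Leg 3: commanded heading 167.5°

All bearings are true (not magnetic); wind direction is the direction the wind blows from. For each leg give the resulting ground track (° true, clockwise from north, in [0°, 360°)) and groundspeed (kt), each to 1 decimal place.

Leg 1: track=222.2°, groundspeed=123.7 kt
Leg 2: track=127.1°, groundspeed=81.1 kt
Leg 3: track=182.0°, groundspeed=110.3 kt

Leg 1: heading 218.9°; drift +3.3° → track 222.2°, groundspeed 123.7 kt
Leg 2: heading 108.8°; drift +18.3° → track 127.1°, groundspeed 81.1 kt
Leg 3: heading 167.5°; drift +14.5° → track 182.0°, groundspeed 110.3 kt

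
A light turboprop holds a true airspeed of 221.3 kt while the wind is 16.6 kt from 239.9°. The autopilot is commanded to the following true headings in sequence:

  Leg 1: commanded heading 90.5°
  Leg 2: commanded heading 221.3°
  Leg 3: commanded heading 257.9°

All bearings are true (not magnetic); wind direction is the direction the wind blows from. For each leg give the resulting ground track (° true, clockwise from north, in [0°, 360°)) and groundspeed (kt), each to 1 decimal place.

Leg 1: track=88.4°, groundspeed=235.7 kt
Leg 2: track=219.8°, groundspeed=205.6 kt
Leg 3: track=259.3°, groundspeed=205.6 kt

Leg 1: heading 90.5°; drift -2.1° → track 88.4°, groundspeed 235.7 kt
Leg 2: heading 221.3°; drift -1.5° → track 219.8°, groundspeed 205.6 kt
Leg 3: heading 257.9°; drift +1.4° → track 259.3°, groundspeed 205.6 kt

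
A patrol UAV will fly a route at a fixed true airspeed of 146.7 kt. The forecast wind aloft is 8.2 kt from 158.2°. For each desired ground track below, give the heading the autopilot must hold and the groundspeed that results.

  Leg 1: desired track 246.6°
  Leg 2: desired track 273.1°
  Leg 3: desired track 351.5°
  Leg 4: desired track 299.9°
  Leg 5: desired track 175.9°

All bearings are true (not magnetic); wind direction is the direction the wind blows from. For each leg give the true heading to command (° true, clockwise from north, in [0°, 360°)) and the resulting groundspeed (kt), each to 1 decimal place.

Leg 1: heading=243.4°, groundspeed=146.2 kt
Leg 2: heading=270.2°, groundspeed=150.0 kt
Leg 3: heading=352.2°, groundspeed=154.7 kt
Leg 4: heading=297.9°, groundspeed=153.0 kt
Leg 5: heading=174.9°, groundspeed=138.9 kt

Leg 1: desired track 246.6°; wind correction -3.2° → command heading 243.4°, groundspeed 146.2 kt
Leg 2: desired track 273.1°; wind correction -2.9° → command heading 270.2°, groundspeed 150.0 kt
Leg 3: desired track 351.5°; wind correction +0.7° → command heading 352.2°, groundspeed 154.7 kt
Leg 4: desired track 299.9°; wind correction -2.0° → command heading 297.9°, groundspeed 153.0 kt
Leg 5: desired track 175.9°; wind correction -1.0° → command heading 174.9°, groundspeed 138.9 kt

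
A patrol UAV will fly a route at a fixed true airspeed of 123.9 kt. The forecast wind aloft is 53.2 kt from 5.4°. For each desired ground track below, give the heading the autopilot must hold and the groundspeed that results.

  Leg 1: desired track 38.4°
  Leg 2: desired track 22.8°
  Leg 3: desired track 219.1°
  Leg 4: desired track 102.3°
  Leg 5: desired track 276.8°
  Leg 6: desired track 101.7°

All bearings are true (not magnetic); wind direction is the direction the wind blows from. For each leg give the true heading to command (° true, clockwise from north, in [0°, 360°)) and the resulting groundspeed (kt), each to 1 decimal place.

Leg 1: desired track 38.4°; wind correction -13.5° → command heading 24.9°, groundspeed 75.8 kt
Leg 2: desired track 22.8°; wind correction -7.4° → command heading 15.4°, groundspeed 72.1 kt
Leg 3: desired track 219.1°; wind correction +13.8° → command heading 232.9°, groundspeed 164.6 kt
Leg 4: desired track 102.3°; wind correction -25.2° → command heading 77.1°, groundspeed 118.5 kt
Leg 5: desired track 276.8°; wind correction +25.4° → command heading 302.2°, groundspeed 110.6 kt
Leg 6: desired track 101.7°; wind correction -25.3° → command heading 76.4°, groundspeed 117.9 kt

Leg 1: heading=24.9°, groundspeed=75.8 kt
Leg 2: heading=15.4°, groundspeed=72.1 kt
Leg 3: heading=232.9°, groundspeed=164.6 kt
Leg 4: heading=77.1°, groundspeed=118.5 kt
Leg 5: heading=302.2°, groundspeed=110.6 kt
Leg 6: heading=76.4°, groundspeed=117.9 kt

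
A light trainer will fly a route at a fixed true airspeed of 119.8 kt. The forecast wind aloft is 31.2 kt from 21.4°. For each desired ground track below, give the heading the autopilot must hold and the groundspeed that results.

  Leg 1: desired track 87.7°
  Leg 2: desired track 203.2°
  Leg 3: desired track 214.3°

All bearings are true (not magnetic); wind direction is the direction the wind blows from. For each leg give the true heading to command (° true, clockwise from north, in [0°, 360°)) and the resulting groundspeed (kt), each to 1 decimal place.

Leg 1: heading=73.9°, groundspeed=103.8 kt
Leg 2: heading=203.7°, groundspeed=151.0 kt
Leg 3: heading=217.6°, groundspeed=150.0 kt

Leg 1: desired track 87.7°; wind correction -13.8° → command heading 73.9°, groundspeed 103.8 kt
Leg 2: desired track 203.2°; wind correction +0.5° → command heading 203.7°, groundspeed 151.0 kt
Leg 3: desired track 214.3°; wind correction +3.3° → command heading 217.6°, groundspeed 150.0 kt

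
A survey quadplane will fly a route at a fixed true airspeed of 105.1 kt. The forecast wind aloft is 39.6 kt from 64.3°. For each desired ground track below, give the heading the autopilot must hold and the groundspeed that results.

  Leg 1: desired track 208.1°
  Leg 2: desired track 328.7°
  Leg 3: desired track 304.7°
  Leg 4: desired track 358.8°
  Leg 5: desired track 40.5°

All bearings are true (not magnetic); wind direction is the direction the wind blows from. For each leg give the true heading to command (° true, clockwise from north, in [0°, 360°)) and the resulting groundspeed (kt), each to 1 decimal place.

Leg 1: desired track 208.1°; wind correction -12.9° → command heading 195.2°, groundspeed 134.4 kt
Leg 2: desired track 328.7°; wind correction +22.0° → command heading 350.7°, groundspeed 101.3 kt
Leg 3: desired track 304.7°; wind correction +19.1° → command heading 323.8°, groundspeed 118.9 kt
Leg 4: desired track 358.8°; wind correction +20.1° → command heading 18.9°, groundspeed 82.3 kt
Leg 5: desired track 40.5°; wind correction +8.7° → command heading 49.2°, groundspeed 67.6 kt

Leg 1: heading=195.2°, groundspeed=134.4 kt
Leg 2: heading=350.7°, groundspeed=101.3 kt
Leg 3: heading=323.8°, groundspeed=118.9 kt
Leg 4: heading=18.9°, groundspeed=82.3 kt
Leg 5: heading=49.2°, groundspeed=67.6 kt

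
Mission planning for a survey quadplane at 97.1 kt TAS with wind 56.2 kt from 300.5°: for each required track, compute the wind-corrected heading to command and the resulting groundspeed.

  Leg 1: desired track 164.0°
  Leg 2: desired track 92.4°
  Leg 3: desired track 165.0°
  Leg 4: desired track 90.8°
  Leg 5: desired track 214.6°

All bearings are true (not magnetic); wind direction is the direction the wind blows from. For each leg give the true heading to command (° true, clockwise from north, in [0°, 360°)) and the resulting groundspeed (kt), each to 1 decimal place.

Leg 1: heading=187.5°, groundspeed=129.8 kt
Leg 2: heading=76.6°, groundspeed=143.0 kt
Leg 3: heading=188.9°, groundspeed=128.8 kt
Leg 4: heading=74.1°, groundspeed=141.8 kt
Leg 5: heading=249.9°, groundspeed=75.3 kt

Leg 1: desired track 164.0°; wind correction +23.5° → command heading 187.5°, groundspeed 129.8 kt
Leg 2: desired track 92.4°; wind correction -15.8° → command heading 76.6°, groundspeed 143.0 kt
Leg 3: desired track 165.0°; wind correction +23.9° → command heading 188.9°, groundspeed 128.8 kt
Leg 4: desired track 90.8°; wind correction -16.7° → command heading 74.1°, groundspeed 141.8 kt
Leg 5: desired track 214.6°; wind correction +35.3° → command heading 249.9°, groundspeed 75.3 kt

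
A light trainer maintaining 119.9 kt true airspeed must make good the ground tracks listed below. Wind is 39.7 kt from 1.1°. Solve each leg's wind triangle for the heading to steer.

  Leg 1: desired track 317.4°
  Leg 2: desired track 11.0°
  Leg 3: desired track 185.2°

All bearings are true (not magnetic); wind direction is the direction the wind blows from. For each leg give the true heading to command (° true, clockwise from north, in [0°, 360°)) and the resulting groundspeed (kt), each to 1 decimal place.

Leg 1: desired track 317.4°; wind correction +13.2° → command heading 330.6°, groundspeed 88.0 kt
Leg 2: desired track 11.0°; wind correction -3.3° → command heading 7.7°, groundspeed 80.6 kt
Leg 3: desired track 185.2°; wind correction +1.4° → command heading 186.6°, groundspeed 159.5 kt

Leg 1: heading=330.6°, groundspeed=88.0 kt
Leg 2: heading=7.7°, groundspeed=80.6 kt
Leg 3: heading=186.6°, groundspeed=159.5 kt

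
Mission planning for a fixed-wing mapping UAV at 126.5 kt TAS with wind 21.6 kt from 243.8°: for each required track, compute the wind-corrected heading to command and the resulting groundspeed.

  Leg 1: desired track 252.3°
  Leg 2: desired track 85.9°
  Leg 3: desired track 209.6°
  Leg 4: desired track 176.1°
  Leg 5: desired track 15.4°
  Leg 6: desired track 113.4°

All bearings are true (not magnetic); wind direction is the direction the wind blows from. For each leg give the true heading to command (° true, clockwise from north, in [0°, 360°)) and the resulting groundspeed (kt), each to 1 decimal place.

Leg 1: desired track 252.3°; wind correction -1.4° → command heading 250.9°, groundspeed 105.1 kt
Leg 2: desired track 85.9°; wind correction +3.7° → command heading 89.6°, groundspeed 146.3 kt
Leg 3: desired track 209.6°; wind correction +5.5° → command heading 215.1°, groundspeed 108.1 kt
Leg 4: desired track 176.1°; wind correction +9.1° → command heading 185.2°, groundspeed 116.7 kt
Leg 5: desired track 15.4°; wind correction -7.3° → command heading 8.1°, groundspeed 139.8 kt
Leg 6: desired track 113.4°; wind correction +7.5° → command heading 120.9°, groundspeed 139.4 kt

Leg 1: heading=250.9°, groundspeed=105.1 kt
Leg 2: heading=89.6°, groundspeed=146.3 kt
Leg 3: heading=215.1°, groundspeed=108.1 kt
Leg 4: heading=185.2°, groundspeed=116.7 kt
Leg 5: heading=8.1°, groundspeed=139.8 kt
Leg 6: heading=120.9°, groundspeed=139.4 kt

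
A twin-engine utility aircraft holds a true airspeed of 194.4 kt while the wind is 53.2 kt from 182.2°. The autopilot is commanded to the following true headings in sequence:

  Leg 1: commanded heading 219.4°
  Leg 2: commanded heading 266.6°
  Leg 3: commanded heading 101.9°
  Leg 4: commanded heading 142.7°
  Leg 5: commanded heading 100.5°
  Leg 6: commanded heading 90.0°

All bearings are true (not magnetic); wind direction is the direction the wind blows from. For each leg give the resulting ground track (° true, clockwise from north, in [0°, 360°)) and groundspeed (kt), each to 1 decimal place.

Leg 1: heading 219.4°; drift +11.9° → track 231.3°, groundspeed 155.4 kt
Leg 2: heading 266.6°; drift +15.6° → track 282.2°, groundspeed 196.5 kt
Leg 3: heading 101.9°; drift -15.8° → track 86.1°, groundspeed 192.7 kt
Leg 4: heading 142.7°; drift -12.4° → track 130.3°, groundspeed 157.0 kt
Leg 5: heading 100.5°; drift -15.7° → track 84.8°, groundspeed 194.0 kt
Leg 6: heading 90.0°; drift -15.1° → track 74.9°, groundspeed 203.5 kt

Leg 1: track=231.3°, groundspeed=155.4 kt
Leg 2: track=282.2°, groundspeed=196.5 kt
Leg 3: track=86.1°, groundspeed=192.7 kt
Leg 4: track=130.3°, groundspeed=157.0 kt
Leg 5: track=84.8°, groundspeed=194.0 kt
Leg 6: track=74.9°, groundspeed=203.5 kt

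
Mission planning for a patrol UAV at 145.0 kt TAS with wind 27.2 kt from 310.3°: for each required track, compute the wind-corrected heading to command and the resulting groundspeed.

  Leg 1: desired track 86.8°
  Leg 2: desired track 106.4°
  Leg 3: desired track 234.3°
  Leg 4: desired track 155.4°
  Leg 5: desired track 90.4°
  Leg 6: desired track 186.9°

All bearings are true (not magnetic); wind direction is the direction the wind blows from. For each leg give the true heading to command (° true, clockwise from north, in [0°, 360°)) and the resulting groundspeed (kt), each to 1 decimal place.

Leg 1: desired track 86.8°; wind correction -7.4° → command heading 79.4°, groundspeed 163.5 kt
Leg 2: desired track 106.4°; wind correction -4.4° → command heading 102.0°, groundspeed 169.4 kt
Leg 3: desired track 234.3°; wind correction +10.5° → command heading 244.8°, groundspeed 136.0 kt
Leg 4: desired track 155.4°; wind correction +4.6° → command heading 160.0°, groundspeed 169.2 kt
Leg 5: desired track 90.4°; wind correction -6.9° → command heading 83.5°, groundspeed 164.8 kt
Leg 6: desired track 186.9°; wind correction +9.0° → command heading 195.9°, groundspeed 158.2 kt

Leg 1: heading=79.4°, groundspeed=163.5 kt
Leg 2: heading=102.0°, groundspeed=169.4 kt
Leg 3: heading=244.8°, groundspeed=136.0 kt
Leg 4: heading=160.0°, groundspeed=169.2 kt
Leg 5: heading=83.5°, groundspeed=164.8 kt
Leg 6: heading=195.9°, groundspeed=158.2 kt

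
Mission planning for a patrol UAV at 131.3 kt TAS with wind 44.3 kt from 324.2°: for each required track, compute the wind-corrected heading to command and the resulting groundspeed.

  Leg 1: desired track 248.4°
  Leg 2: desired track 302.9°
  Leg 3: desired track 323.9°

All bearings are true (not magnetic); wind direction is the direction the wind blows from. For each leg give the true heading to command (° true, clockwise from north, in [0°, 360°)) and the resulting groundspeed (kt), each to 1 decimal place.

Leg 1: desired track 248.4°; wind correction +19.1° → command heading 267.5°, groundspeed 113.2 kt
Leg 2: desired track 302.9°; wind correction +7.0° → command heading 309.9°, groundspeed 89.0 kt
Leg 3: desired track 323.9°; wind correction +0.1° → command heading 324.0°, groundspeed 87.0 kt

Leg 1: heading=267.5°, groundspeed=113.2 kt
Leg 2: heading=309.9°, groundspeed=89.0 kt
Leg 3: heading=324.0°, groundspeed=87.0 kt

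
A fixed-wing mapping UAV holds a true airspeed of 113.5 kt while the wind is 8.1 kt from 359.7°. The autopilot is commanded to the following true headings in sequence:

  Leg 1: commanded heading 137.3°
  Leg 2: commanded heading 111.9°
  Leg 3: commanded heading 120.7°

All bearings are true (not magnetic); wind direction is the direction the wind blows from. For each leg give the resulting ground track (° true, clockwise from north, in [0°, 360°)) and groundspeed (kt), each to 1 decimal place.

Leg 1: heading 137.3°; drift +2.6° → track 139.9°, groundspeed 119.6 kt
Leg 2: heading 111.9°; drift +3.7° → track 115.6°, groundspeed 116.8 kt
Leg 3: heading 120.7°; drift +3.4° → track 124.1°, groundspeed 117.9 kt

Leg 1: track=139.9°, groundspeed=119.6 kt
Leg 2: track=115.6°, groundspeed=116.8 kt
Leg 3: track=124.1°, groundspeed=117.9 kt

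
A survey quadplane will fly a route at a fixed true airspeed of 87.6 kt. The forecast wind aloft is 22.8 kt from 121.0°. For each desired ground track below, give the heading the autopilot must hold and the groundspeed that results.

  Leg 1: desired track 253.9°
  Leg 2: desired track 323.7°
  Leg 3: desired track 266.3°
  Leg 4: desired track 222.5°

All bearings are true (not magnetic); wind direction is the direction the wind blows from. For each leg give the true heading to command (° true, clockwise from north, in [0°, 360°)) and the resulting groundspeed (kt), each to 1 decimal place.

Leg 1: desired track 253.9°; wind correction -11.0° → command heading 242.9°, groundspeed 101.5 kt
Leg 2: desired track 323.7°; wind correction +5.8° → command heading 329.5°, groundspeed 108.2 kt
Leg 3: desired track 266.3°; wind correction -8.5° → command heading 257.8°, groundspeed 105.4 kt
Leg 4: desired track 222.5°; wind correction -14.8° → command heading 207.7°, groundspeed 89.2 kt

Leg 1: heading=242.9°, groundspeed=101.5 kt
Leg 2: heading=329.5°, groundspeed=108.2 kt
Leg 3: heading=257.8°, groundspeed=105.4 kt
Leg 4: heading=207.7°, groundspeed=89.2 kt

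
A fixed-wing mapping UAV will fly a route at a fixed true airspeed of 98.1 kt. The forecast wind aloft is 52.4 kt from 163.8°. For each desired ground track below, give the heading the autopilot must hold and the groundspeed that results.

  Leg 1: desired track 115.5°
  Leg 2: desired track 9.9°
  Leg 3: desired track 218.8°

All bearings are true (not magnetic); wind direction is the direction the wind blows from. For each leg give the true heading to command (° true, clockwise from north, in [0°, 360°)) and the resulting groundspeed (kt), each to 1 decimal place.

Leg 1: heading=139.0°, groundspeed=55.1 kt
Leg 2: heading=23.5°, groundspeed=142.4 kt
Leg 3: heading=192.9°, groundspeed=58.2 kt

Leg 1: desired track 115.5°; wind correction +23.5° → command heading 139.0°, groundspeed 55.1 kt
Leg 2: desired track 9.9°; wind correction +13.6° → command heading 23.5°, groundspeed 142.4 kt
Leg 3: desired track 218.8°; wind correction -25.9° → command heading 192.9°, groundspeed 58.2 kt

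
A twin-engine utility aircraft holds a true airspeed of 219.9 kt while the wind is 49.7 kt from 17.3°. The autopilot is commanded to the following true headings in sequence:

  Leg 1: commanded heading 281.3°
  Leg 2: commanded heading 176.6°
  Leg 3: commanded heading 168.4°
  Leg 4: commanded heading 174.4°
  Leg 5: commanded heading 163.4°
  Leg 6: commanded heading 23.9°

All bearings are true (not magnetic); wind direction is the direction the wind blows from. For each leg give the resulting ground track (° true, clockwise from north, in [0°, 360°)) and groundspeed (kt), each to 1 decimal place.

Leg 1: track=268.9°, groundspeed=230.5 kt
Leg 2: track=180.4°, groundspeed=267.0 kt
Leg 3: track=173.6°, groundspeed=264.5 kt
Leg 4: track=178.6°, groundspeed=266.4 kt
Leg 5: track=169.5°, groundspeed=262.6 kt
Leg 6: track=25.8°, groundspeed=170.6 kt

Leg 1: heading 281.3°; drift -12.4° → track 268.9°, groundspeed 230.5 kt
Leg 2: heading 176.6°; drift +3.8° → track 180.4°, groundspeed 267.0 kt
Leg 3: heading 168.4°; drift +5.2° → track 173.6°, groundspeed 264.5 kt
Leg 4: heading 174.4°; drift +4.2° → track 178.6°, groundspeed 266.4 kt
Leg 5: heading 163.4°; drift +6.1° → track 169.5°, groundspeed 262.6 kt
Leg 6: heading 23.9°; drift +1.9° → track 25.8°, groundspeed 170.6 kt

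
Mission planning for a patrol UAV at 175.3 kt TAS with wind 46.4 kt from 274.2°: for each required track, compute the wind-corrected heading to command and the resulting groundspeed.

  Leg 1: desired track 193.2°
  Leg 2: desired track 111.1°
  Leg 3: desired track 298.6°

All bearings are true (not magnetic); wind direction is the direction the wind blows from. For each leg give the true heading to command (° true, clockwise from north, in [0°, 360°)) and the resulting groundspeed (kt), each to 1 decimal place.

Leg 1: desired track 193.2°; wind correction +15.2° → command heading 208.4°, groundspeed 161.9 kt
Leg 2: desired track 111.1°; wind correction +4.4° → command heading 115.5°, groundspeed 219.2 kt
Leg 3: desired track 298.6°; wind correction -6.3° → command heading 292.3°, groundspeed 132.0 kt

Leg 1: heading=208.4°, groundspeed=161.9 kt
Leg 2: heading=115.5°, groundspeed=219.2 kt
Leg 3: heading=292.3°, groundspeed=132.0 kt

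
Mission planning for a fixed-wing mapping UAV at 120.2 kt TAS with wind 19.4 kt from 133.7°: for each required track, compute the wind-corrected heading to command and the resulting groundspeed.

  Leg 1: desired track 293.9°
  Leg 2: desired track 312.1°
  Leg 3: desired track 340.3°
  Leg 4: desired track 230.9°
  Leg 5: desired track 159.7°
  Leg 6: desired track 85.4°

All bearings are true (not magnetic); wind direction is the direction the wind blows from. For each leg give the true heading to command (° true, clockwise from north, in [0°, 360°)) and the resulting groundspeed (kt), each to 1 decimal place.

Leg 1: heading=290.8°, groundspeed=138.3 kt
Leg 2: heading=311.8°, groundspeed=139.6 kt
Leg 3: heading=344.4°, groundspeed=137.2 kt
Leg 4: heading=221.7°, groundspeed=121.1 kt
Leg 5: heading=155.6°, groundspeed=102.5 kt
Leg 6: heading=92.3°, groundspeed=106.4 kt

Leg 1: desired track 293.9°; wind correction -3.1° → command heading 290.8°, groundspeed 138.3 kt
Leg 2: desired track 312.1°; wind correction -0.3° → command heading 311.8°, groundspeed 139.6 kt
Leg 3: desired track 340.3°; wind correction +4.1° → command heading 344.4°, groundspeed 137.2 kt
Leg 4: desired track 230.9°; wind correction -9.2° → command heading 221.7°, groundspeed 121.1 kt
Leg 5: desired track 159.7°; wind correction -4.1° → command heading 155.6°, groundspeed 102.5 kt
Leg 6: desired track 85.4°; wind correction +6.9° → command heading 92.3°, groundspeed 106.4 kt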